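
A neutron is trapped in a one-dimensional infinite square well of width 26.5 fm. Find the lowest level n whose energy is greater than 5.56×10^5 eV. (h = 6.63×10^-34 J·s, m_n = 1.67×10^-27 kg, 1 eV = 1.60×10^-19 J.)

n = 2

E_1 = h²/(8m_nL²) = 4.685×10^-14 J = 2.928×10^5 eV.
Need n² > 5.56×10^5/2.928×10^5 = 1.899, i.e. n > 1.378.
The smallest integer satisfying this is n = 2.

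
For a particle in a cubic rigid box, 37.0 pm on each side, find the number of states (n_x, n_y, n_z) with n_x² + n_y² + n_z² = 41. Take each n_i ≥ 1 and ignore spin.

The level has n_x² + n_y² + n_z² = 41. The ordered positive-integer solutions are (1, 2, 6), (1, 6, 2), (2, 1, 6), (2, 6, 1), (3, 4, 4), (4, 3, 4), (4, 4, 3), (6, 1, 2), (6, 2, 1).
That gives 9 states.

degeneracy = 9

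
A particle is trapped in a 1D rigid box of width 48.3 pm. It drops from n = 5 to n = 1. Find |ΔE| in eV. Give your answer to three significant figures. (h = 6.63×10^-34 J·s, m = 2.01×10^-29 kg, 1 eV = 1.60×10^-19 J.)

|ΔE| = 176 eV

E_1 = h²/(8mL²) = 1.172×10^-18 J.
|ΔE| = |5² − 1²|·E_1 = 24·1.172×10^-18 J = 2.813×10^-17 J = 176 eV.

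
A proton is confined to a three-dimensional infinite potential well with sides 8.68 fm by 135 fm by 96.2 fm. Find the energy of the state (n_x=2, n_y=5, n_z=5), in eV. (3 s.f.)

For a 3D rectangular well E = (h²/8m_p)·Σ n_i²/L_i² = (6.626×10^-34)²/(8·1.673×10^-27) · [2²/(8.68 fm)² + 5²/(135 fm)² + 5²/(96.2 fm)²].
Evaluating gives E = 1.875×10^-12 J = 1.17×10^7 eV.

E = 1.17×10^7 eV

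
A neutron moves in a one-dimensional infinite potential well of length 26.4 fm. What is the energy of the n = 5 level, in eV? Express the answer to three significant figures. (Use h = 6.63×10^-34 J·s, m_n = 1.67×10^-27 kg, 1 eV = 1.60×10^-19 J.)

E_5 = 7.38×10^6 eV

For an infinite well E_n = n²h²/(8m_nL²), so E_1 = h²/(8m_nL²) = (6.63×10^-34)²/(8·1.67×10^-27·(2.64×10^-14 m)²) = 4.721×10^-14 J.
Then E_5 = 5²·E_1 = 25·4.721×10^-14 J = 1.180×10^-12 J.
Converting, E_5 = 1.180×10^-12 J / (1.60×10^-19 J/eV) = 7.38×10^6 eV.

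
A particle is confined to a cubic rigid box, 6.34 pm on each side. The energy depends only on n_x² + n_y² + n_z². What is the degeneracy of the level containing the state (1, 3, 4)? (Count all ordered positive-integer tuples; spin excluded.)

The level has n_x² + n_y² + n_z² = 26. The ordered positive-integer solutions are (1, 3, 4), (1, 4, 3), (3, 1, 4), (3, 4, 1), (4, 1, 3), (4, 3, 1).
That gives 6 states.

degeneracy = 6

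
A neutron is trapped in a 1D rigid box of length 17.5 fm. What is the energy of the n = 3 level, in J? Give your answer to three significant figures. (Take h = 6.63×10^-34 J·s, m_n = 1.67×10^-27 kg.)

E_3 = 9.67×10^-13 J

For an infinite well E_n = n²h²/(8m_nL²), so E_1 = h²/(8m_nL²) = (6.63×10^-34)²/(8·1.67×10^-27·(1.75×10^-14 m)²) = 1.074×10^-13 J.
Then E_3 = 3²·E_1 = 9·1.074×10^-13 J = 9.67×10^-13 J.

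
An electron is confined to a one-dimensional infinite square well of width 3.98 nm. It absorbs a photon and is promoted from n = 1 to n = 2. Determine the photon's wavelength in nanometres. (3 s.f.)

E_1 = h²/(8m_eL²) = 3.803×10^-21 J, so ΔE = (2² − 1²)E_1 = 1.141×10^-20 J.
λ = hc/ΔE = (6.626×10^-34·2.998×10^8)/1.141×10^-20 = 1.74×10^-5 m = 1.74×10^4 nm.

λ = 1.74×10^4 nm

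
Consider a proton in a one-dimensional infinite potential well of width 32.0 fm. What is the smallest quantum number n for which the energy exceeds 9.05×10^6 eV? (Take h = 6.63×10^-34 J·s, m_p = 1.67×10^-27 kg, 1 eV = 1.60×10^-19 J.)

n = 7

E_1 = h²/(8m_pL²) = 3.213×10^-14 J = 2.008×10^5 eV.
Need n² > 9.05×10^6/2.008×10^5 = 45.07, i.e. n > 6.713.
The smallest integer satisfying this is n = 7.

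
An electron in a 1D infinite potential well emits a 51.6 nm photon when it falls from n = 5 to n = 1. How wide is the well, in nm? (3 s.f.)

L = 0.613 nm

The photon carries ΔE = hc/λ = 6.626×10^-34·2.998×10^8/5.16×10^-8 m = 3.850×10^-18 J.
Since ΔE = (5² − 1²)E_1, E_1 = 1.604×10^-19 J, and L = h/√(8m_eE_1) = 6.13×10^-10 m = 0.613 nm.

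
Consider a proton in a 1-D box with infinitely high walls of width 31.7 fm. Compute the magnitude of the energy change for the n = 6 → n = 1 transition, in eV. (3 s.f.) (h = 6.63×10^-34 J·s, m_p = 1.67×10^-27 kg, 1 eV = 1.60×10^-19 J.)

|ΔE| = 7.16×10^6 eV

E_1 = h²/(8m_pL²) = 3.274×10^-14 J.
|ΔE| = |6² − 1²|·E_1 = 35·3.274×10^-14 J = 1.146×10^-12 J = 7.16×10^6 eV.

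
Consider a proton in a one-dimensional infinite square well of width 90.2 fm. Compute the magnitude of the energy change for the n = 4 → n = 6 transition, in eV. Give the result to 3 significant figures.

E_1 = h²/(8m_pL²) = 4.032×10^-15 J.
|ΔE| = |4² − 6²|·E_1 = 20·4.032×10^-15 J = 8.064×10^-14 J = 5.03×10^5 eV.

|ΔE| = 5.03×10^5 eV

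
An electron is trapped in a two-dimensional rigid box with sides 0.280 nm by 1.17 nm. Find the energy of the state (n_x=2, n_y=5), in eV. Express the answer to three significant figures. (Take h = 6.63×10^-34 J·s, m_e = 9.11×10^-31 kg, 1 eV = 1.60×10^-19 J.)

For a 2D rectangular well E = (h²/8m_e)·Σ n_i²/L_i² = (6.63×10^-34)²/(8·9.11×10^-31) · [2²/(0.280 nm)² + 5²/(1.17 nm)²].
Evaluating gives E = 4.179×10^-18 J = 26.1 eV.

E = 26.1 eV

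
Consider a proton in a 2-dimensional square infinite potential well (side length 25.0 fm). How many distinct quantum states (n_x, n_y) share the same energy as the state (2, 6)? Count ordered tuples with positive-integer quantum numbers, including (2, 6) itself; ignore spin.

The level has n_x² + n_y² = 40. The ordered positive-integer solutions are (2, 6), (6, 2).
That gives 2 states.

degeneracy = 2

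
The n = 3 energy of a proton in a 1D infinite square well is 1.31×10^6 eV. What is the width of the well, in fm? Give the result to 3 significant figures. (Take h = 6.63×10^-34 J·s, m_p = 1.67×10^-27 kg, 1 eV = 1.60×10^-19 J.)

L = 37.6 fm

From E_n = n²h²/(8m_pL²), L = n·h/√(8m_pE_n).
E_3 = 1.31×10^6 eV = 2.096×10^-13 J, so L = 3·6.63×10^-34/√(8·1.67×10^-27·2.096×10^-13) = 3.76×10^-14 m = 37.6 fm.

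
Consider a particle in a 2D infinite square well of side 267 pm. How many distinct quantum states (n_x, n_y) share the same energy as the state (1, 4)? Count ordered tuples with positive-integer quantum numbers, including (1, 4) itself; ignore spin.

The level has n_x² + n_y² = 17. The ordered positive-integer solutions are (1, 4), (4, 1).
That gives 2 states.

degeneracy = 2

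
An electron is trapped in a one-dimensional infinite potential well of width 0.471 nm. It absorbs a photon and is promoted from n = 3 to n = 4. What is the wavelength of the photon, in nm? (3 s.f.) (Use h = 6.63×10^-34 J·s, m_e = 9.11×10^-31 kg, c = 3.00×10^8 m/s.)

λ = 105 nm

E_1 = h²/(8m_eL²) = 2.719×10^-19 J, so ΔE = (4² − 3²)E_1 = 1.903×10^-18 J.
λ = hc/ΔE = (6.63×10^-34·3.00×10^8)/1.903×10^-18 = 1.05×10^-7 m = 105 nm.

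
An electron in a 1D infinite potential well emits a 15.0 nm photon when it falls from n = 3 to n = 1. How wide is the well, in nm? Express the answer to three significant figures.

The photon carries ΔE = hc/λ = 6.626×10^-34·2.998×10^8/1.50×10^-8 m = 1.324×10^-17 J.
Since ΔE = (3² − 1²)E_1, E_1 = 1.655×10^-18 J, and L = h/√(8m_eE_1) = 1.91×10^-10 m = 0.191 nm.

L = 0.191 nm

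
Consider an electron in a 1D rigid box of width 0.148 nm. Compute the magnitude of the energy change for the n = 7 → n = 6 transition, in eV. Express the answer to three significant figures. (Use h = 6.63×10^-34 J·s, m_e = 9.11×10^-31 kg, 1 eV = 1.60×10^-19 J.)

E_1 = h²/(8m_eL²) = 2.754×10^-18 J.
|ΔE| = |7² − 6²|·E_1 = 13·2.754×10^-18 J = 3.580×10^-17 J = 224 eV.

|ΔE| = 224 eV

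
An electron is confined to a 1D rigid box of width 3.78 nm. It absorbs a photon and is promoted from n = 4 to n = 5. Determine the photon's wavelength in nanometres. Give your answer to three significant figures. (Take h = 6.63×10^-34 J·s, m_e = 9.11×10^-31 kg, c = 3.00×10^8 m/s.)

λ = 5.24×10^3 nm

E_1 = h²/(8m_eL²) = 4.221×10^-21 J, so ΔE = (5² − 4²)E_1 = 3.799×10^-20 J.
λ = hc/ΔE = (6.63×10^-34·3.00×10^8)/3.799×10^-20 = 5.24×10^-6 m = 5.24×10^3 nm.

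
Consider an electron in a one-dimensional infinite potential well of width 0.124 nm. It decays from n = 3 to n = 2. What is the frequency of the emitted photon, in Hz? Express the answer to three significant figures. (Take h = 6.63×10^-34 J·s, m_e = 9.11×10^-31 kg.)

f = 2.96×10^16 Hz

E_1 = h²/(8m_eL²) = 3.923×10^-18 J and ΔE = (3² − 2²)E_1 = 1.961×10^-17 J.
f = ΔE/h = 1.961×10^-17/6.63×10^-34 = 2.96×10^16 Hz.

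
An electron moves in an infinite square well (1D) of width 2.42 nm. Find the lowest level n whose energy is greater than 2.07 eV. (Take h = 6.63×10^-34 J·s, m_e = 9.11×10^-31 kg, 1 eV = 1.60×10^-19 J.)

n = 6

E_1 = h²/(8m_eL²) = 1.030×10^-20 J = 0.06438 eV.
Need n² > 2.07/0.06438 = 32.15, i.e. n > 5.670.
The smallest integer satisfying this is n = 6.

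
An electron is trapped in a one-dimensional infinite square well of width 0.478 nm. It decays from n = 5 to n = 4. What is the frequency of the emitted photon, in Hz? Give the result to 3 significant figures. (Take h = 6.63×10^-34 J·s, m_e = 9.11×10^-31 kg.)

f = 3.58×10^15 Hz

E_1 = h²/(8m_eL²) = 2.640×10^-19 J and ΔE = (5² − 4²)E_1 = 2.376×10^-18 J.
f = ΔE/h = 2.376×10^-18/6.63×10^-34 = 3.58×10^15 Hz.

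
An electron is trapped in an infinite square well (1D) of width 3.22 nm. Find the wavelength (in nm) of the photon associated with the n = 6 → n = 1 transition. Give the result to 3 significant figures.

λ = 977 nm

E_1 = h²/(8m_eL²) = 5.811×10^-21 J, so ΔE = (6² − 1²)E_1 = 2.034×10^-19 J.
λ = hc/ΔE = (6.626×10^-34·2.998×10^8)/2.034×10^-19 = 9.77×10^-7 m = 977 nm.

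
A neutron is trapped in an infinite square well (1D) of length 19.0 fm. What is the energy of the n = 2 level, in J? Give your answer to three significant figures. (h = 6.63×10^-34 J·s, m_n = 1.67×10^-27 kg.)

For an infinite well E_n = n²h²/(8m_nL²), so E_1 = h²/(8m_nL²) = (6.63×10^-34)²/(8·1.67×10^-27·(1.90×10^-14 m)²) = 9.114×10^-14 J.
Then E_2 = 2²·E_1 = 4·9.114×10^-14 J = 3.65×10^-13 J.

E_2 = 3.65×10^-13 J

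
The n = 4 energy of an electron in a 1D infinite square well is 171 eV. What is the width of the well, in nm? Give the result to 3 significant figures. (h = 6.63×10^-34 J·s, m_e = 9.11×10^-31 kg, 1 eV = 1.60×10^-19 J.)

From E_n = n²h²/(8m_eL²), L = n·h/√(8m_eE_n).
E_4 = 171 eV = 2.736×10^-17 J, so L = 4·6.63×10^-34/√(8·9.11×10^-31·2.736×10^-17) = 1.88×10^-10 m = 0.188 nm.

L = 0.188 nm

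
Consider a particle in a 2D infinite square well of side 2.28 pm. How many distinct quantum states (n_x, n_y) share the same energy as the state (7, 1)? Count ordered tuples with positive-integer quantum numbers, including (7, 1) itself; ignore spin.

degeneracy = 3

The level has n_x² + n_y² = 50. The ordered positive-integer solutions are (1, 7), (5, 5), (7, 1).
That gives 3 states.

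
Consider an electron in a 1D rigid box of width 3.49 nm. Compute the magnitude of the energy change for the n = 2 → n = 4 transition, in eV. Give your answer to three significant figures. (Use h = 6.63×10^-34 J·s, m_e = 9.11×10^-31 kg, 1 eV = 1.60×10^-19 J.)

E_1 = h²/(8m_eL²) = 4.952×10^-21 J.
|ΔE| = |2² − 4²|·E_1 = 12·4.952×10^-21 J = 5.942×10^-20 J = 0.371 eV.

|ΔE| = 0.371 eV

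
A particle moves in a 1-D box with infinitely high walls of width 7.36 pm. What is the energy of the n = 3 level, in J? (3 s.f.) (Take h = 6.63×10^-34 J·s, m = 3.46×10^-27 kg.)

For an infinite well E_n = n²h²/(8mL²), so E_1 = h²/(8mL²) = (6.63×10^-34)²/(8·3.46×10^-27·(7.36×10^-12 m)²) = 2.932×10^-19 J.
Then E_3 = 3²·E_1 = 9·2.932×10^-19 J = 2.64×10^-18 J.

E_3 = 2.64×10^-18 J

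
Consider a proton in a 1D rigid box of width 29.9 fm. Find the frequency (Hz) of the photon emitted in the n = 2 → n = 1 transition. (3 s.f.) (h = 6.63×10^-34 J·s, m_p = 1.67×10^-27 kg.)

E_1 = h²/(8m_pL²) = 3.680×10^-14 J and ΔE = (2² − 1²)E_1 = 1.104×10^-13 J.
f = ΔE/h = 1.104×10^-13/6.63×10^-34 = 1.67×10^20 Hz.

f = 1.67×10^20 Hz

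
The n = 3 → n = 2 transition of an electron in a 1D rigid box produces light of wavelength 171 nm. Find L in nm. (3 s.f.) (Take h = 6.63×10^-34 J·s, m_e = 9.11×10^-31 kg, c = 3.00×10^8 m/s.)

L = 0.509 nm

The photon carries ΔE = hc/λ = 6.63×10^-34·3.00×10^8/1.71×10^-7 m = 1.163×10^-18 J.
Since ΔE = (3² − 2²)E_1, E_1 = 2.326×10^-19 J, and L = h/√(8m_eE_1) = 5.09×10^-10 m = 0.509 nm.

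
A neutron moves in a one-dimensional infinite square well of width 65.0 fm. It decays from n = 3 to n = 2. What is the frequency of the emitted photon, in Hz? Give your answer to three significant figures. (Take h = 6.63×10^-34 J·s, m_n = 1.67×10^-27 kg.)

E_1 = h²/(8m_nL²) = 7.787×10^-15 J and ΔE = (3² − 2²)E_1 = 3.894×10^-14 J.
f = ΔE/h = 3.894×10^-14/6.63×10^-34 = 5.87×10^19 Hz.

f = 5.87×10^19 Hz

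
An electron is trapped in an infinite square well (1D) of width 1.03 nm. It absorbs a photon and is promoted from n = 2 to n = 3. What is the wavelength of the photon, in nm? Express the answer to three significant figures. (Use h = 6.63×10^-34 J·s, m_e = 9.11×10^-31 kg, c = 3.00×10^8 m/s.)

λ = 700 nm

E_1 = h²/(8m_eL²) = 5.685×10^-20 J, so ΔE = (3² − 2²)E_1 = 2.842×10^-19 J.
λ = hc/ΔE = (6.63×10^-34·3.00×10^8)/2.842×10^-19 = 7.00×10^-7 m = 700 nm.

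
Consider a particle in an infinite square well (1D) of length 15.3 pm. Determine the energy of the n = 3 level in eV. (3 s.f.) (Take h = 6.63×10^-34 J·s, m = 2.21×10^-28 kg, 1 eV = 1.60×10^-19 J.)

E_3 = 59.7 eV

For an infinite well E_n = n²h²/(8mL²), so E_1 = h²/(8mL²) = (6.63×10^-34)²/(8·2.21×10^-28·(1.53×10^-11 m)²) = 1.062×10^-18 J.
Then E_3 = 3²·E_1 = 9·1.062×10^-18 J = 9.558×10^-18 J.
Converting, E_3 = 9.558×10^-18 J / (1.60×10^-19 J/eV) = 59.7 eV.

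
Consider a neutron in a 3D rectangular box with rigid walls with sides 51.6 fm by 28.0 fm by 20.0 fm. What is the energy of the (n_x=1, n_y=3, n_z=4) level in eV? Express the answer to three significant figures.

E = 1.06×10^7 eV

For a 3D rectangular well E = (h²/8m_n)·Σ n_i²/L_i² = (6.626×10^-34)²/(8·1.675×10^-27) · [1²/(51.6 fm)² + 3²/(28.0 fm)² + 4²/(20.0 fm)²].
Evaluating gives E = 1.699×10^-12 J = 1.06×10^7 eV.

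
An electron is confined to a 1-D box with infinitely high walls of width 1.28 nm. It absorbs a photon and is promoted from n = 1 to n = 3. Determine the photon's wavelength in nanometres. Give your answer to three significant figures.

E_1 = h²/(8m_eL²) = 3.677×10^-20 J, so ΔE = (3² − 1²)E_1 = 2.942×10^-19 J.
λ = hc/ΔE = (6.626×10^-34·2.998×10^8)/2.942×10^-19 = 6.75×10^-7 m = 675 nm.

λ = 675 nm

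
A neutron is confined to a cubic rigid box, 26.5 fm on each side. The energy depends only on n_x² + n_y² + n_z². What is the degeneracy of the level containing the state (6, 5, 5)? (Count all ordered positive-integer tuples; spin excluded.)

The level has n_x² + n_y² + n_z² = 86. The ordered positive-integer solutions are (1, 2, 9), (1, 6, 7), (1, 7, 6), (1, 9, 2), (2, 1, 9), (2, 9, 1), (5, 5, 6), (5, 6, 5), (6, 1, 7), (6, 5, 5), (6, 7, 1), (7, 1, 6), (7, 6, 1), (9, 1, 2), (9, 2, 1).
That gives 15 states.

degeneracy = 15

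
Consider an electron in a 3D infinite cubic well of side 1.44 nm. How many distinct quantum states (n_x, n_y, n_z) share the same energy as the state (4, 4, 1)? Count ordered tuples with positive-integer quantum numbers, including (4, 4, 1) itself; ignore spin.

The level has n_x² + n_y² + n_z² = 33. The ordered positive-integer solutions are (1, 4, 4), (2, 2, 5), (2, 5, 2), (4, 1, 4), (4, 4, 1), (5, 2, 2).
That gives 6 states.

degeneracy = 6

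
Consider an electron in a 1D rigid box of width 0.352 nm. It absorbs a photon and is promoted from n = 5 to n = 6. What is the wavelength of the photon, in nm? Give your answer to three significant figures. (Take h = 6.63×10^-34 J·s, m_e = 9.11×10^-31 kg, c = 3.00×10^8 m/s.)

λ = 37.1 nm

E_1 = h²/(8m_eL²) = 4.868×10^-19 J, so ΔE = (6² − 5²)E_1 = 5.355×10^-18 J.
λ = hc/ΔE = (6.63×10^-34·3.00×10^8)/5.355×10^-18 = 3.71×10^-8 m = 37.1 nm.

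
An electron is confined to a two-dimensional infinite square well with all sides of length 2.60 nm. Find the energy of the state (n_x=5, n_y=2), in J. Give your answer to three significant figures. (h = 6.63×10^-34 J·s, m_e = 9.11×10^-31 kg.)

E = 2.59×10^-19 J

For a 2D rectangular well E = (h²/8m_e)·Σ n_i²/L_i² = (6.63×10^-34)²/(8·9.11×10^-31) · [5²/(2.60 nm)² + 2²/(2.60 nm)²].
Evaluating gives E = 2.59×10^-19 J.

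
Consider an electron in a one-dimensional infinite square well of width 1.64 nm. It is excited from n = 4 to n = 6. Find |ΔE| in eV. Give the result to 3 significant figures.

|ΔE| = 2.80 eV

E_1 = h²/(8m_eL²) = 2.240×10^-20 J.
|ΔE| = |4² − 6²|·E_1 = 20·2.240×10^-20 J = 4.480×10^-19 J = 2.80 eV.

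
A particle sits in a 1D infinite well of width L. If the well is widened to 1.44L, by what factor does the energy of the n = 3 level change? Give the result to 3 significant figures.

0.482

E_n ∝ 1/L², so the energy scales by 1/1.44² = 0.482.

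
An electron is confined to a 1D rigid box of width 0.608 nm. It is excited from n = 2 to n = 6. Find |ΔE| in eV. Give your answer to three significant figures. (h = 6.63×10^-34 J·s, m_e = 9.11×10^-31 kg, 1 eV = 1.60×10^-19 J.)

|ΔE| = 32.6 eV

E_1 = h²/(8m_eL²) = 1.632×10^-19 J.
|ΔE| = |2² − 6²|·E_1 = 32·1.632×10^-19 J = 5.222×10^-18 J = 32.6 eV.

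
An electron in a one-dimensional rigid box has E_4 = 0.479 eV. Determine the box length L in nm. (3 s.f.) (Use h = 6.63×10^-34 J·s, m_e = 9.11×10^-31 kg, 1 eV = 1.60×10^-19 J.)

L = 3.55 nm

From E_n = n²h²/(8m_eL²), L = n·h/√(8m_eE_n).
E_4 = 0.479 eV = 7.664×10^-20 J, so L = 4·6.63×10^-34/√(8·9.11×10^-31·7.664×10^-20) = 3.55×10^-9 m = 3.55 nm.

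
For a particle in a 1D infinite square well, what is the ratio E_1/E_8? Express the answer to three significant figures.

0.0156

E_n ∝ n², so E_1/E_8 = 1²/8² = 1/64 = 0.0156.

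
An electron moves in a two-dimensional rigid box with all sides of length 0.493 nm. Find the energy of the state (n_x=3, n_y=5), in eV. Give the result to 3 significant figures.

E = 52.6 eV

For a 2D rectangular well E = (h²/8m_e)·Σ n_i²/L_i² = (6.626×10^-34)²/(8·9.109×10^-31) · [3²/(0.493 nm)² + 5²/(0.493 nm)²].
Evaluating gives E = 8.428×10^-18 J = 52.6 eV.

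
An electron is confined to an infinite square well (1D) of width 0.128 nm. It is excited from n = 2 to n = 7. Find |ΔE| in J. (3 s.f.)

E_1 = h²/(8m_eL²) = 3.677×10^-18 J.
|ΔE| = |2² − 7²|·E_1 = 45·3.677×10^-18 J = 1.65×10^-16 J.

|ΔE| = 1.65×10^-16 J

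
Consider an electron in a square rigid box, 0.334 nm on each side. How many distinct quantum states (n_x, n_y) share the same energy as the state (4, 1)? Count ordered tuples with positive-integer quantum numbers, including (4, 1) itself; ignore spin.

The level has n_x² + n_y² = 17. The ordered positive-integer solutions are (1, 4), (4, 1).
That gives 2 states.

degeneracy = 2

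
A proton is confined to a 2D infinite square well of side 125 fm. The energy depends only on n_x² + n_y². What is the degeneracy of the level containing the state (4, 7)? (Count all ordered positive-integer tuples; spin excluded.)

The level has n_x² + n_y² = 65. The ordered positive-integer solutions are (1, 8), (4, 7), (7, 4), (8, 1).
That gives 4 states.

degeneracy = 4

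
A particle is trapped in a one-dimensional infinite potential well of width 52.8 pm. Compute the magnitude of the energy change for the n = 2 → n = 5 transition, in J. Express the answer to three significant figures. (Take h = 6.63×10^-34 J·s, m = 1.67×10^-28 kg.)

|ΔE| = 2.48×10^-18 J

E_1 = h²/(8mL²) = 1.180×10^-19 J.
|ΔE| = |2² − 5²|·E_1 = 21·1.180×10^-19 J = 2.48×10^-18 J.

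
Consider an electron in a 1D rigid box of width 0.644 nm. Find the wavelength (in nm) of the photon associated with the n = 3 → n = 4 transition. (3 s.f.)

λ = 195 nm

E_1 = h²/(8m_eL²) = 1.453×10^-19 J, so ΔE = (4² − 3²)E_1 = 1.017×10^-18 J.
λ = hc/ΔE = (6.626×10^-34·2.998×10^8)/1.017×10^-18 = 1.95×10^-7 m = 195 nm.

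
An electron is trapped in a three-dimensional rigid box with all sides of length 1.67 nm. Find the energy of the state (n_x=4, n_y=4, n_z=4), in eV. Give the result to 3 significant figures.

For a 3D rectangular well E = (h²/8m_e)·Σ n_i²/L_i² = (6.626×10^-34)²/(8·9.109×10^-31) · [4²/(1.67 nm)² + 4²/(1.67 nm)² + 4²/(1.67 nm)²].
Evaluating gives E = 1.037×10^-18 J = 6.47 eV.

E = 6.47 eV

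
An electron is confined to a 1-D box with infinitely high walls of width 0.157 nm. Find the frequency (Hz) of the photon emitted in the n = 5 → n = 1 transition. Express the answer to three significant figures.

E_1 = h²/(8m_eL²) = 2.444×10^-18 J and ΔE = (5² − 1²)E_1 = 5.866×10^-17 J.
f = ΔE/h = 5.866×10^-17/6.626×10^-34 = 8.85×10^16 Hz.

f = 8.85×10^16 Hz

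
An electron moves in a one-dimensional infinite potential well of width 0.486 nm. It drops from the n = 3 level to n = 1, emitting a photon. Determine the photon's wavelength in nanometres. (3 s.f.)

E_1 = h²/(8m_eL²) = 2.551×10^-19 J, so ΔE = (3² − 1²)E_1 = 2.041×10^-18 J.
λ = hc/ΔE = (6.626×10^-34·2.998×10^8)/2.041×10^-18 = 9.73×10^-8 m = 97.3 nm.

λ = 97.3 nm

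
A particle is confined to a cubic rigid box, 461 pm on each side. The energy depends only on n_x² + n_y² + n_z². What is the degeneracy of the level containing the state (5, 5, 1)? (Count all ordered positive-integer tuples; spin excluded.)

The level has n_x² + n_y² + n_z² = 51. The ordered positive-integer solutions are (1, 1, 7), (1, 5, 5), (1, 7, 1), (5, 1, 5), (5, 5, 1), (7, 1, 1).
That gives 6 states.

degeneracy = 6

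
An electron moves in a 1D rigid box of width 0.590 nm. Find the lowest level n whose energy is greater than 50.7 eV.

E_1 = h²/(8m_eL²) = 1.731×10^-19 J = 1.081 eV.
Need n² > 50.7/1.081 = 46.90, i.e. n > 6.848.
The smallest integer satisfying this is n = 7.

n = 7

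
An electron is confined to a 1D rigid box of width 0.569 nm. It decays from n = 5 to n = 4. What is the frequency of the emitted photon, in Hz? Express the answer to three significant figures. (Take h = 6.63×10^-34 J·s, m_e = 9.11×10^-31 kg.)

f = 2.53×10^15 Hz

E_1 = h²/(8m_eL²) = 1.863×10^-19 J and ΔE = (5² − 4²)E_1 = 1.677×10^-18 J.
f = ΔE/h = 1.677×10^-18/6.63×10^-34 = 2.53×10^15 Hz.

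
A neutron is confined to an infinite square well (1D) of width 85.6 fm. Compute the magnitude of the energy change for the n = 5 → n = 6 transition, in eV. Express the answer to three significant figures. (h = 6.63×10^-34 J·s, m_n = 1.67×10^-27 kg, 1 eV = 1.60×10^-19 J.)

|ΔE| = 3.09×10^5 eV

E_1 = h²/(8m_nL²) = 4.490×10^-15 J.
|ΔE| = |5² − 6²|·E_1 = 11·4.490×10^-15 J = 4.939×10^-14 J = 3.09×10^5 eV.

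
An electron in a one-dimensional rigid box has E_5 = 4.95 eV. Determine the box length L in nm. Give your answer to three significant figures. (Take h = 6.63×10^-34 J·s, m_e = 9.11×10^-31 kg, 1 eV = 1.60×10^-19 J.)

L = 1.38 nm

From E_n = n²h²/(8m_eL²), L = n·h/√(8m_eE_n).
E_5 = 4.95 eV = 7.920×10^-19 J, so L = 5·6.63×10^-34/√(8·9.11×10^-31·7.920×10^-19) = 1.38×10^-9 m = 1.38 nm.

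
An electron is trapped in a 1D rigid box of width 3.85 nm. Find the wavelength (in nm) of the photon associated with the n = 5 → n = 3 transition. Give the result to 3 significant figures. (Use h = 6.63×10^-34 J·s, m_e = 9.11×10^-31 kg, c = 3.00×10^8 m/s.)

λ = 3.06×10^3 nm

E_1 = h²/(8m_eL²) = 4.069×10^-21 J, so ΔE = (5² − 3²)E_1 = 6.510×10^-20 J.
λ = hc/ΔE = (6.63×10^-34·3.00×10^8)/6.510×10^-20 = 3.06×10^-6 m = 3.06×10^3 nm.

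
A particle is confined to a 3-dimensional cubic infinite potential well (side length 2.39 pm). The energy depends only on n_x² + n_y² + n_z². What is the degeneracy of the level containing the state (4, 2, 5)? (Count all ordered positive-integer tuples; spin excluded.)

The level has n_x² + n_y² + n_z² = 45. The ordered positive-integer solutions are (2, 4, 5), (2, 5, 4), (4, 2, 5), (4, 5, 2), (5, 2, 4), (5, 4, 2).
That gives 6 states.

degeneracy = 6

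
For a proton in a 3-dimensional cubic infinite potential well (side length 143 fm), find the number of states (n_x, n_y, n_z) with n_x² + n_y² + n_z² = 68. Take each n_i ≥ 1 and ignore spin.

degeneracy = 3

The level has n_x² + n_y² + n_z² = 68. The ordered positive-integer solutions are (4, 4, 6), (4, 6, 4), (6, 4, 4).
That gives 3 states.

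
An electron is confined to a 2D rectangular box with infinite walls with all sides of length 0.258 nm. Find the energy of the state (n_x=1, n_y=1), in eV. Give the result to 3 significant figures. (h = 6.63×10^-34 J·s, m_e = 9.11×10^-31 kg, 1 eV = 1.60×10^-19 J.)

For a 2D rectangular well E = (h²/8m_e)·Σ n_i²/L_i² = (6.63×10^-34)²/(8·9.11×10^-31) · [1²/(0.258 nm)² + 1²/(0.258 nm)²].
Evaluating gives E = 1.812×10^-18 J = 11.3 eV.

E = 11.3 eV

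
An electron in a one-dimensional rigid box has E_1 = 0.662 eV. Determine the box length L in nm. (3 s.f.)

L = 0.754 nm

From E_n = n²h²/(8m_eL²), L = n·h/√(8m_eE_n).
E_1 = 0.662 eV = 1.061×10^-19 J, so L = 1·6.626×10^-34/√(8·9.109×10^-31·1.061×10^-19) = 7.54×10^-10 m = 0.754 nm.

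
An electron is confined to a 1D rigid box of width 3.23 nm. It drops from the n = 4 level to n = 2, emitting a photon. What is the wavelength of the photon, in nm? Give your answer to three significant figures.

E_1 = h²/(8m_eL²) = 5.775×10^-21 J, so ΔE = (4² − 2²)E_1 = 6.930×10^-20 J.
λ = hc/ΔE = (6.626×10^-34·2.998×10^8)/6.930×10^-20 = 2.87×10^-6 m = 2.87×10^3 nm.

λ = 2.87×10^3 nm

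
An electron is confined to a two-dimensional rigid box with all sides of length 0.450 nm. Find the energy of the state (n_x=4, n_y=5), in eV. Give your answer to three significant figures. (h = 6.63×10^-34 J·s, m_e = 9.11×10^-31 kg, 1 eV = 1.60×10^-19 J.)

E = 76.3 eV

For a 2D rectangular well E = (h²/8m_e)·Σ n_i²/L_i² = (6.63×10^-34)²/(8·9.11×10^-31) · [4²/(0.450 nm)² + 5²/(0.450 nm)²].
Evaluating gives E = 1.221×10^-17 J = 76.3 eV.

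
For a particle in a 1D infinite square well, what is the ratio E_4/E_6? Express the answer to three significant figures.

E_n ∝ n², so E_4/E_6 = 4²/6² = 16/36 = 0.444.

0.444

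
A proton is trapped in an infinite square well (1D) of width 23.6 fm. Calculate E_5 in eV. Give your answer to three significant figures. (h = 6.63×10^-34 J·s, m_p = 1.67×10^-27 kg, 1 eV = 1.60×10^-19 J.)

For an infinite well E_n = n²h²/(8m_pL²), so E_1 = h²/(8m_pL²) = (6.63×10^-34)²/(8·1.67×10^-27·(2.36×10^-14 m)²) = 5.907×10^-14 J.
Then E_5 = 5²·E_1 = 25·5.907×10^-14 J = 1.477×10^-12 J.
Converting, E_5 = 1.477×10^-12 J / (1.60×10^-19 J/eV) = 9.23×10^6 eV.

E_5 = 9.23×10^6 eV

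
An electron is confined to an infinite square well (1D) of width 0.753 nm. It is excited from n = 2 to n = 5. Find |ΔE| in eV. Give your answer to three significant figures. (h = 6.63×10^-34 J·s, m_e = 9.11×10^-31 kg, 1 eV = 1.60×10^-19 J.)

|ΔE| = 14.0 eV

E_1 = h²/(8m_eL²) = 1.064×10^-19 J.
|ΔE| = |2² − 5²|·E_1 = 21·1.064×10^-19 J = 2.234×10^-18 J = 14.0 eV.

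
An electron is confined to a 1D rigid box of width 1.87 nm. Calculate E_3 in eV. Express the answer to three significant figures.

E_3 = 0.968 eV

For an infinite well E_n = n²h²/(8m_eL²), so E_1 = h²/(8m_eL²) = (6.626×10^-34)²/(8·9.109×10^-31·(1.87×10^-9 m)²) = 1.723×10^-20 J.
Then E_3 = 3²·E_1 = 9·1.723×10^-20 J = 1.551×10^-19 J.
Converting, E_3 = 1.551×10^-19 J / (1.602×10^-19 J/eV) = 0.968 eV.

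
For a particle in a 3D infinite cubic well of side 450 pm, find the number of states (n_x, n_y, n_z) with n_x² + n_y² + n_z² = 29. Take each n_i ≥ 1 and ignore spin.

The level has n_x² + n_y² + n_z² = 29. The ordered positive-integer solutions are (2, 3, 4), (2, 4, 3), (3, 2, 4), (3, 4, 2), (4, 2, 3), (4, 3, 2).
That gives 6 states.

degeneracy = 6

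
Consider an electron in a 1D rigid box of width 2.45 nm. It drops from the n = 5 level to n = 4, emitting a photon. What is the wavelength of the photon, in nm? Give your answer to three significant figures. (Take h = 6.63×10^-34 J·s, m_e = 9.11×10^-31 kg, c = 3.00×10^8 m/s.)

λ = 2.20×10^3 nm

E_1 = h²/(8m_eL²) = 1.005×10^-20 J, so ΔE = (5² − 4²)E_1 = 9.045×10^-20 J.
λ = hc/ΔE = (6.63×10^-34·3.00×10^8)/9.045×10^-20 = 2.20×10^-6 m = 2.20×10^3 nm.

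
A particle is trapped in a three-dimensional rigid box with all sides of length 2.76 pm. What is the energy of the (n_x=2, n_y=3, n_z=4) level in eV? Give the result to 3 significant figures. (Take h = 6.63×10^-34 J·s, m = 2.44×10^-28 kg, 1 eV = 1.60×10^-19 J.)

For a 3D rectangular well E = (h²/8m)·Σ n_i²/L_i² = (6.63×10^-34)²/(8·2.44×10^-28) · [2²/(2.76 pm)² + 3²/(2.76 pm)² + 4²/(2.76 pm)²].
Evaluating gives E = 8.573×10^-16 J = 5.36×10^3 eV.

E = 5.36×10^3 eV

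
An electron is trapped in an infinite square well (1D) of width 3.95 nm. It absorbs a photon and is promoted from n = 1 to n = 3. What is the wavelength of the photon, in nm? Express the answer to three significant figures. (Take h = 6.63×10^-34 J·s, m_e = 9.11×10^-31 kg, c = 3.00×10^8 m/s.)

E_1 = h²/(8m_eL²) = 3.866×10^-21 J, so ΔE = (3² − 1²)E_1 = 3.093×10^-20 J.
λ = hc/ΔE = (6.63×10^-34·3.00×10^8)/3.093×10^-20 = 6.43×10^-6 m = 6.43×10^3 nm.

λ = 6.43×10^3 nm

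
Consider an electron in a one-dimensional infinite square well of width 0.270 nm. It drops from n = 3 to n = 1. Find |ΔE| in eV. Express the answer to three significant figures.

|ΔE| = 41.3 eV

E_1 = h²/(8m_eL²) = 8.264×10^-19 J.
|ΔE| = |3² − 1²|·E_1 = 8·8.264×10^-19 J = 6.611×10^-18 J = 41.3 eV.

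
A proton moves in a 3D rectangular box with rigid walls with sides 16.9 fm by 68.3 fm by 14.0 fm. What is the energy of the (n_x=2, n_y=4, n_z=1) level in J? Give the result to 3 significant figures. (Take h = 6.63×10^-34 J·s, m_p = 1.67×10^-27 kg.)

E = 7.42×10^-13 J

For a 3D rectangular well E = (h²/8m_p)·Σ n_i²/L_i² = (6.63×10^-34)²/(8·1.67×10^-27) · [2²/(16.9 fm)² + 4²/(68.3 fm)² + 1²/(14.0 fm)²].
Evaluating gives E = 7.42×10^-13 J.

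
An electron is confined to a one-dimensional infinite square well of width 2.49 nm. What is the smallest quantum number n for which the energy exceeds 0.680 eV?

E_1 = h²/(8m_eL²) = 9.717×10^-21 J = 0.06066 eV.
Need n² > 0.680/0.06066 = 11.21, i.e. n > 3.348.
The smallest integer satisfying this is n = 4.

n = 4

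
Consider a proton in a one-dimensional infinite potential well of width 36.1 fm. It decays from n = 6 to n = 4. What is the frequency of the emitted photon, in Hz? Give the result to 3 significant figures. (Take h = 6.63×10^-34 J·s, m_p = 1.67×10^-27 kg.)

f = 7.62×10^20 Hz

E_1 = h²/(8m_pL²) = 2.525×10^-14 J and ΔE = (6² − 4²)E_1 = 5.050×10^-13 J.
f = ΔE/h = 5.050×10^-13/6.63×10^-34 = 7.62×10^20 Hz.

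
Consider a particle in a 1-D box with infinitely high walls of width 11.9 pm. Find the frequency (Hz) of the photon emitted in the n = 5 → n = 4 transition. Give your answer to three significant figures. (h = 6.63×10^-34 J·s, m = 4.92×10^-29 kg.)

f = 1.07×10^17 Hz

E_1 = h²/(8mL²) = 7.886×10^-18 J and ΔE = (5² − 4²)E_1 = 7.097×10^-17 J.
f = ΔE/h = 7.097×10^-17/6.63×10^-34 = 1.07×10^17 Hz.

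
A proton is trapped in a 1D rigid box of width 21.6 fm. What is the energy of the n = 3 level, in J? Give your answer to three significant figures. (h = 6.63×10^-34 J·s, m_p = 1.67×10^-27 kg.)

For an infinite well E_n = n²h²/(8m_pL²), so E_1 = h²/(8m_pL²) = (6.63×10^-34)²/(8·1.67×10^-27·(2.16×10^-14 m)²) = 7.052×10^-14 J.
Then E_3 = 3²·E_1 = 9·7.052×10^-14 J = 6.35×10^-13 J.

E_3 = 6.35×10^-13 J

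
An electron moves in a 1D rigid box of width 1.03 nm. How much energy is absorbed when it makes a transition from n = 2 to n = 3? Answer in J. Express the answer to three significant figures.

E_1 = h²/(8m_eL²) = 5.679×10^-20 J.
|ΔE| = |2² − 3²|·E_1 = 5·5.679×10^-20 J = 2.84×10^-19 J.

|ΔE| = 2.84×10^-19 J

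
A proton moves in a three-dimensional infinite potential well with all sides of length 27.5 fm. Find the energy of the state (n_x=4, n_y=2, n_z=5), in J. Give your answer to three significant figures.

E = 1.95×10^-12 J

For a 3D rectangular well E = (h²/8m_p)·Σ n_i²/L_i² = (6.626×10^-34)²/(8·1.673×10^-27) · [4²/(27.5 fm)² + 2²/(27.5 fm)² + 5²/(27.5 fm)²].
Evaluating gives E = 1.95×10^-12 J.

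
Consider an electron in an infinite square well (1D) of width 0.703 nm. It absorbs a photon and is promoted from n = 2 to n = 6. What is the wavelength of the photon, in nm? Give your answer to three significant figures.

λ = 50.9 nm

E_1 = h²/(8m_eL²) = 1.219×10^-19 J, so ΔE = (6² − 2²)E_1 = 3.901×10^-18 J.
λ = hc/ΔE = (6.626×10^-34·2.998×10^8)/3.901×10^-18 = 5.09×10^-8 m = 50.9 nm.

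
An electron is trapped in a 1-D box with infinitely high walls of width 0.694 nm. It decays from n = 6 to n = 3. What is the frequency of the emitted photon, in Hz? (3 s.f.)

E_1 = h²/(8m_eL²) = 1.251×10^-19 J and ΔE = (6² − 3²)E_1 = 3.378×10^-18 J.
f = ΔE/h = 3.378×10^-18/6.626×10^-34 = 5.10×10^15 Hz.

f = 5.10×10^15 Hz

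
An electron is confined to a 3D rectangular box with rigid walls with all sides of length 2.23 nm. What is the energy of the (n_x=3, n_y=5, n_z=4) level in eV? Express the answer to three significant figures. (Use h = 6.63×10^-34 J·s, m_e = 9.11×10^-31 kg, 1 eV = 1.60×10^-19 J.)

E = 3.79 eV

For a 3D rectangular well E = (h²/8m_e)·Σ n_i²/L_i² = (6.63×10^-34)²/(8·9.11×10^-31) · [3²/(2.23 nm)² + 5²/(2.23 nm)² + 4²/(2.23 nm)²].
Evaluating gives E = 6.064×10^-19 J = 3.79 eV.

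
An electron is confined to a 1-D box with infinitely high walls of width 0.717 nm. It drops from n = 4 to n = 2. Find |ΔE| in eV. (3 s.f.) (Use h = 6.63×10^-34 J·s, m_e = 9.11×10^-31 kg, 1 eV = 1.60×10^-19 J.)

E_1 = h²/(8m_eL²) = 1.173×10^-19 J.
|ΔE| = |4² − 2²|·E_1 = 12·1.173×10^-19 J = 1.408×10^-18 J = 8.80 eV.

|ΔE| = 8.80 eV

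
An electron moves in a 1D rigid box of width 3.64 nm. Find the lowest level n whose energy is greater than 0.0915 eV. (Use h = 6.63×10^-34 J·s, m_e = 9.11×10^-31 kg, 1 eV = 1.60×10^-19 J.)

E_1 = h²/(8m_eL²) = 4.552×10^-21 J = 0.02845 eV.
Need n² > 0.0915/0.02845 = 3.216, i.e. n > 1.793.
The smallest integer satisfying this is n = 2.

n = 2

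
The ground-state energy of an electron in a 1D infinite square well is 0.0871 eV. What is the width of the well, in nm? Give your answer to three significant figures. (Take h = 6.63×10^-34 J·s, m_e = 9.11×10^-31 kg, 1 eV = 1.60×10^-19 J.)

L = 2.08 nm

From E_n = n²h²/(8m_eL²), L = n·h/√(8m_eE_n).
E_1 = 0.0871 eV = 1.394×10^-20 J, so L = 1·6.63×10^-34/√(8·9.11×10^-31·1.394×10^-20) = 2.08×10^-9 m = 2.08 nm.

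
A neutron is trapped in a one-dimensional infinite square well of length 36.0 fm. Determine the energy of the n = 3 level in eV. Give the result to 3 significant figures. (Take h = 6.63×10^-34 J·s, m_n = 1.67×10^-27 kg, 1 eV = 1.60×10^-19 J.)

E_3 = 1.43×10^6 eV

For an infinite well E_n = n²h²/(8m_nL²), so E_1 = h²/(8m_nL²) = (6.63×10^-34)²/(8·1.67×10^-27·(3.60×10^-14 m)²) = 2.539×10^-14 J.
Then E_3 = 3²·E_1 = 9·2.539×10^-14 J = 2.285×10^-13 J.
Converting, E_3 = 2.285×10^-13 J / (1.60×10^-19 J/eV) = 1.43×10^6 eV.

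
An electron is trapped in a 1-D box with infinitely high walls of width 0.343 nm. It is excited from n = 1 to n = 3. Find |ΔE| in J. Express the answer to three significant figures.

|ΔE| = 4.10×10^-18 J

E_1 = h²/(8m_eL²) = 5.121×10^-19 J.
|ΔE| = |1² − 3²|·E_1 = 8·5.121×10^-19 J = 4.10×10^-18 J.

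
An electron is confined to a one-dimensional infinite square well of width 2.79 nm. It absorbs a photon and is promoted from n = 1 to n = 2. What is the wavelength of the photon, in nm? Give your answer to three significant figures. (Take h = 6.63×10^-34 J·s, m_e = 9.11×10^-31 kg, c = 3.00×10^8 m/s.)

λ = 8.56×10^3 nm

E_1 = h²/(8m_eL²) = 7.748×10^-21 J, so ΔE = (2² − 1²)E_1 = 2.324×10^-20 J.
λ = hc/ΔE = (6.63×10^-34·3.00×10^8)/2.324×10^-20 = 8.56×10^-6 m = 8.56×10^3 nm.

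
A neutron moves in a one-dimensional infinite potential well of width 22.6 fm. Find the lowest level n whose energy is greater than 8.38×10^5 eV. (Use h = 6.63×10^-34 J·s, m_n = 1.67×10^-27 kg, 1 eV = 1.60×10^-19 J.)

n = 2

E_1 = h²/(8m_nL²) = 6.442×10^-14 J = 4.026×10^5 eV.
Need n² > 8.38×10^5/4.026×10^5 = 2.081, i.e. n > 1.443.
The smallest integer satisfying this is n = 2.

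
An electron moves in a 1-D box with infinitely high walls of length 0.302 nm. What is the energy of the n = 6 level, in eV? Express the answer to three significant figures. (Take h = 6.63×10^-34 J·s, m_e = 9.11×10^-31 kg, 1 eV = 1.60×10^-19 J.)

For an infinite well E_n = n²h²/(8m_eL²), so E_1 = h²/(8m_eL²) = (6.63×10^-34)²/(8·9.11×10^-31·(3.02×10^-10 m)²) = 6.613×10^-19 J.
Then E_6 = 6²·E_1 = 36·6.613×10^-19 J = 2.381×10^-17 J.
Converting, E_6 = 2.381×10^-17 J / (1.60×10^-19 J/eV) = 149 eV.

E_6 = 149 eV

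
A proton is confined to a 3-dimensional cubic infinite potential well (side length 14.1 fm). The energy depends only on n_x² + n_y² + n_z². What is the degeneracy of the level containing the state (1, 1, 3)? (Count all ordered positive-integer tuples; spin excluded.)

degeneracy = 3

The level has n_x² + n_y² + n_z² = 11. The ordered positive-integer solutions are (1, 1, 3), (1, 3, 1), (3, 1, 1).
That gives 3 states.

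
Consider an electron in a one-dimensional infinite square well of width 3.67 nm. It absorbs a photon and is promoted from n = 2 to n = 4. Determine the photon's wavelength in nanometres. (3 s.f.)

E_1 = h²/(8m_eL²) = 4.473×10^-21 J, so ΔE = (4² − 2²)E_1 = 5.368×10^-20 J.
λ = hc/ΔE = (6.626×10^-34·2.998×10^8)/5.368×10^-20 = 3.70×10^-6 m = 3.70×10^3 nm.

λ = 3.70×10^3 nm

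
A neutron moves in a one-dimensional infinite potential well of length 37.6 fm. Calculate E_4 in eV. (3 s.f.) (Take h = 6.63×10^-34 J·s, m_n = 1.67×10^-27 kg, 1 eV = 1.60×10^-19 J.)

E_4 = 2.33×10^6 eV

For an infinite well E_n = n²h²/(8m_nL²), so E_1 = h²/(8m_nL²) = (6.63×10^-34)²/(8·1.67×10^-27·(3.76×10^-14 m)²) = 2.327×10^-14 J.
Then E_4 = 4²·E_1 = 16·2.327×10^-14 J = 3.723×10^-13 J.
Converting, E_4 = 3.723×10^-13 J / (1.60×10^-19 J/eV) = 2.33×10^6 eV.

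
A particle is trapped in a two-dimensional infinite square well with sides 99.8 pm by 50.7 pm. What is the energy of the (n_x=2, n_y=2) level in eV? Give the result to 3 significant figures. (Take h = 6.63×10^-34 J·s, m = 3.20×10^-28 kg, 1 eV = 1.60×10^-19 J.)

E = 2.10 eV

For a 2D rectangular well E = (h²/8m)·Σ n_i²/L_i² = (6.63×10^-34)²/(8·3.20×10^-28) · [2²/(99.8 pm)² + 2²/(50.7 pm)²].
Evaluating gives E = 3.362×10^-19 J = 2.10 eV.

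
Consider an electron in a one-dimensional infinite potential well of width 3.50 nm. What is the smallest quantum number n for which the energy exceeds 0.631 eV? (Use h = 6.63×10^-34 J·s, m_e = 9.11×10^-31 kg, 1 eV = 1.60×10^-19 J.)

n = 5

E_1 = h²/(8m_eL²) = 4.924×10^-21 J = 0.03078 eV.
Need n² > 0.631/0.03078 = 20.50, i.e. n > 4.528.
The smallest integer satisfying this is n = 5.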